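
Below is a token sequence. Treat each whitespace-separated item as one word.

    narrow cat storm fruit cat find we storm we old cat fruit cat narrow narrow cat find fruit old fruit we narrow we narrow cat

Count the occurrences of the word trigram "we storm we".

1

Scanning the 23 overlapping trigram windows for "we storm we":
  position 7–9: we storm we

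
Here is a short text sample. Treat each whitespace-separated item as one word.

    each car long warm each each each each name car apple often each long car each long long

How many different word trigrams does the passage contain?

18 tokens → 16 trigram windows in total.
Repeated trigrams (each contributes count−1 duplicates):
  each each each: 2
1 duplicate windows → 16 − 1 = 15 distinct.

15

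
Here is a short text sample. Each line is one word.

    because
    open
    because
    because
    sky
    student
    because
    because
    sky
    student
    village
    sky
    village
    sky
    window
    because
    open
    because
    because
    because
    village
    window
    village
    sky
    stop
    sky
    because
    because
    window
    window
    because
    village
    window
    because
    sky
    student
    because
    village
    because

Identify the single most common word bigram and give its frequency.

Bigram frequencies (highest first):
  because because: 5
  because sky: 3
  sky student: 3
  village sky: 3
  window because: 3
  because village: 3
  … (14 more, each ≤ 2)

"because because", 5 times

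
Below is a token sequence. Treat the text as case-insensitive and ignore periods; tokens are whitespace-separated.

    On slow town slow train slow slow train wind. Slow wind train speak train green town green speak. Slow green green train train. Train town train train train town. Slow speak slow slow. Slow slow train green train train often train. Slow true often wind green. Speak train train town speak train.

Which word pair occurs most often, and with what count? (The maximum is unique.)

Bigram frequencies (highest first):
  train train: 6
  slow slow: 4
  slow train: 3
  speak train: 3
  train town: 3
  town slow: 2
  … (25 more, each ≤ 2)

"train train", 6 times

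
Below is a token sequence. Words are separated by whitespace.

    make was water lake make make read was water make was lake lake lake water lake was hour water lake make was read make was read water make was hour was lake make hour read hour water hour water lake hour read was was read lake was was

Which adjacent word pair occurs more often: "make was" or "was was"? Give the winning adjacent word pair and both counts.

"make was": 5 occurrences
"was was": 2 occurrences

"make was" (5 vs 2)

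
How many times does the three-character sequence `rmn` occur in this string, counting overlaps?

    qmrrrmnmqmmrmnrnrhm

2

Sliding a length-3 window over the 19 characters (17 positions):
  position 5–7: rmn
  position 12–14: rmn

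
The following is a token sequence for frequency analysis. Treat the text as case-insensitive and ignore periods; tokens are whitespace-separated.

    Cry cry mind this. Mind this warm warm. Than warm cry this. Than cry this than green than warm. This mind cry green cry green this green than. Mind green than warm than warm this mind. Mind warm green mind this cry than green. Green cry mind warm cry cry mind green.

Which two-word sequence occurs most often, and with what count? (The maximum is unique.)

Bigram frequencies (highest first):
  than warm: 4
  cry mind: 3
  mind this: 3
  this mind: 3
  green than: 3
  cry cry: 2
  … (23 more, each ≤ 2)

"than warm", 4 times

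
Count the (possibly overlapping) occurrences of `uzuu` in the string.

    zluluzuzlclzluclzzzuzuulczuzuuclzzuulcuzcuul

Sliding a length-4 window over the 44 characters (41 positions):
  position 20–23: uzuu
  position 27–30: uzuu

2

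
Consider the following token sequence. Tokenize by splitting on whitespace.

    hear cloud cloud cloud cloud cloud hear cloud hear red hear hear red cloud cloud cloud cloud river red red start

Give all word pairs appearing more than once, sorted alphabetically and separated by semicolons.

cloud cloud; cloud hear; hear cloud; hear red

Bigram counts meeting the condition (more than once):
  cloud cloud: 7
  cloud hear: 2
  hear cloud: 2
  hear red: 2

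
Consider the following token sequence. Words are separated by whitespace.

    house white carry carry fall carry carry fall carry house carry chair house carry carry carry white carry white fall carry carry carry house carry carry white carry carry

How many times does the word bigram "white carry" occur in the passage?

Scanning the 28 overlapping bigram windows for "white carry":
  position 2–3: white carry
  position 17–18: white carry
  position 27–28: white carry

3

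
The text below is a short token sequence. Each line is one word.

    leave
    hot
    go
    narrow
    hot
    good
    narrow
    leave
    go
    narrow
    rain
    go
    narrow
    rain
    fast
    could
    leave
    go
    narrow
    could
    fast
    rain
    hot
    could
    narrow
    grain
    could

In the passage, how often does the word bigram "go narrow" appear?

Scanning the 26 overlapping bigram windows for "go narrow":
  position 3–4: go narrow
  position 9–10: go narrow
  position 12–13: go narrow
  position 18–19: go narrow

4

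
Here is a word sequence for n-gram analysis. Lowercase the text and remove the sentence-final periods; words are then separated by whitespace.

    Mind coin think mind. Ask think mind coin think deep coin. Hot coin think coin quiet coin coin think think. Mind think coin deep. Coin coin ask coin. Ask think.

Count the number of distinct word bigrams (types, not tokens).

18

30 tokens → 29 bigram windows in total.
Repeated bigrams (each contributes count−1 duplicates):
  coin think: 4
  think mind: 3
  ask think: 2
  coin ask: 2
  coin coin: 2
  deep coin: 2
  mind coin: 2
  think coin: 2
11 duplicate windows → 29 − 11 = 18 distinct.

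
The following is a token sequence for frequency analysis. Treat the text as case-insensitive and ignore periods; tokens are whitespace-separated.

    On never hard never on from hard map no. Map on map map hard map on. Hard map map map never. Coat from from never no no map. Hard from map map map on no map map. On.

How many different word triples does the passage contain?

38 tokens → 36 trigram windows in total.
Repeated trigrams (each contributes count−1 duplicates):
  map map map: 2
  map map on: 2
2 duplicate windows → 36 − 2 = 34 distinct.

34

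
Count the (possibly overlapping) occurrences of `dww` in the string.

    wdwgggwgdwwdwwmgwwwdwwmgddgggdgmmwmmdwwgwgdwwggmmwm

5

Sliding a length-3 window over the 51 characters (49 positions):
  position 9–11: dww
  position 12–14: dww
  position 20–22: dww
  position 37–39: dww
  position 43–45: dww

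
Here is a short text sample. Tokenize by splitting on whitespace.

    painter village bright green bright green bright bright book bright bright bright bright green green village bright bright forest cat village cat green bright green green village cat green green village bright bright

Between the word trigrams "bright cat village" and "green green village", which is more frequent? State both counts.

"bright cat village": 0 occurrences
"green green village": 3 occurrences

"green green village" (3 vs 0)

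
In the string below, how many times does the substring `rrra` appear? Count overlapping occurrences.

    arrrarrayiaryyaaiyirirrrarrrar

Sliding a length-4 window over the 30 characters (27 positions):
  position 2–5: rrra
  position 22–25: rrra
  position 26–29: rrra

3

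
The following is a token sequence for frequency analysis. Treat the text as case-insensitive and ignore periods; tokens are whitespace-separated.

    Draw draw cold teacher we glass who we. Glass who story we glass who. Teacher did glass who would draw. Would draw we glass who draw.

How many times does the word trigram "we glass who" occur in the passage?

4

Scanning the 24 overlapping trigram windows for "we glass who":
  position 5–7: we glass who
  position 8–10: we glass who
  position 12–14: we glass who
  position 23–25: we glass who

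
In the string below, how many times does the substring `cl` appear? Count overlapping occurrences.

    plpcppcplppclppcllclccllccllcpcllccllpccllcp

8

Sliding a length-2 window over the 44 characters (43 positions):
  position 12–13: cl
  position 16–17: cl
  position 19–20: cl
  position 22–23: cl
  position 26–27: cl
  position 31–32: cl
  position 35–36: cl
  position 40–41: cl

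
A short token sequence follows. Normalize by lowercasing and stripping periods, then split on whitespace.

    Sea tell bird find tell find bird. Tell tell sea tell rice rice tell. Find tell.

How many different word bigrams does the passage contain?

12

16 tokens → 15 bigram windows in total.
Repeated bigrams (each contributes count−1 duplicates):
  find tell: 2
  sea tell: 2
  tell find: 2
3 duplicate windows → 15 − 3 = 12 distinct.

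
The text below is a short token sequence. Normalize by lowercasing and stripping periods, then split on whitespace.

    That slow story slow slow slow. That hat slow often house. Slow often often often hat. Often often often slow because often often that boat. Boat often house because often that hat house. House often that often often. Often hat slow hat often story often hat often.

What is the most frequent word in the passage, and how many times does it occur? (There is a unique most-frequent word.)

Unigram frequencies (highest first):
  often: 18
  slow: 8
  hat: 6
  that: 5
  house: 4
  story: 2
  … (2 more, each ≤ 2)

"often", 18 times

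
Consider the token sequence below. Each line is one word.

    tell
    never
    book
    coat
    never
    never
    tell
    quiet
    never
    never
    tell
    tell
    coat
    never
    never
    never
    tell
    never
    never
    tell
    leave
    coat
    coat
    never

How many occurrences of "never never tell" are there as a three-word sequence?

Scanning the 22 overlapping trigram windows for "never never tell":
  position 5–7: never never tell
  position 9–11: never never tell
  position 15–17: never never tell
  position 18–20: never never tell

4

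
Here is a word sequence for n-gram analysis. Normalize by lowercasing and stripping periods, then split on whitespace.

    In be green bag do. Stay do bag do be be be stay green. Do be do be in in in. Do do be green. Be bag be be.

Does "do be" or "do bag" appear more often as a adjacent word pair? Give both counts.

"do be" (4 vs 1)

"do be": 4 occurrences
"do bag": 1 occurrence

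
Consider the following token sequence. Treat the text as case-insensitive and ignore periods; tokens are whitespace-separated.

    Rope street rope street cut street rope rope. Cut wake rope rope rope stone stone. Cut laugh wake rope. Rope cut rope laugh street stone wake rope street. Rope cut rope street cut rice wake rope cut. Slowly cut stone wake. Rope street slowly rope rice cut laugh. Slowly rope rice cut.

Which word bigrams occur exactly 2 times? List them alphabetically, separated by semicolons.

cut laugh; cut rope; rice cut; rope rice; slowly rope; stone wake; street cut

Bigram counts meeting the condition (exactly 2 times):
  cut laugh: 2
  cut rope: 2
  rice cut: 2
  rope rice: 2
  slowly rope: 2
  stone wake: 2
  street cut: 2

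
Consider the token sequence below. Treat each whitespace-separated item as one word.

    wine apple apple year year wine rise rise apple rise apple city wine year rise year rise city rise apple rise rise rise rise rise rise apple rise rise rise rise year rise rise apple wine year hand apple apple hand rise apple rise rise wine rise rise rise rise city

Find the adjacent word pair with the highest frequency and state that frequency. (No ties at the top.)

Bigram frequencies (highest first):
  rise rise: 14
  rise apple: 6
  apple rise: 4
  year rise: 3
  apple apple: 2
  wine rise: 2
  … (16 more, each ≤ 2)

"rise rise", 14 times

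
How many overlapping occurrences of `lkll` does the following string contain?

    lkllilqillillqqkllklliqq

2

Sliding a length-4 window over the 24 characters (21 positions):
  position 1–4: lkll
  position 18–21: lkll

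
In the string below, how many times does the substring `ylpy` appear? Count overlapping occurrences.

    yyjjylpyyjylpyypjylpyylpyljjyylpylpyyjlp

Sliding a length-4 window over the 40 characters (37 positions):
  position 5–8: ylpy
  position 11–14: ylpy
  position 18–21: ylpy
  position 22–25: ylpy
  position 30–33: ylpy
  position 33–36: ylpy

6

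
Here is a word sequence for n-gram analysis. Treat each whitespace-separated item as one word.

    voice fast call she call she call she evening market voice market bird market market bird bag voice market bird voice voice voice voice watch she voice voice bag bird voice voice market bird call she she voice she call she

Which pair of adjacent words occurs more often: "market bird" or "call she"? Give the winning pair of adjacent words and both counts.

"market bird": 4 occurrences
"call she": 5 occurrences

"call she" (5 vs 4)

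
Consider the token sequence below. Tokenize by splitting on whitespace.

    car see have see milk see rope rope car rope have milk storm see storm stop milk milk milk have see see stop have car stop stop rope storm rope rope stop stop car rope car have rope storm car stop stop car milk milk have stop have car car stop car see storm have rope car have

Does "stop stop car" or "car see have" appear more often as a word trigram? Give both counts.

"stop stop car" (2 vs 1)

"stop stop car": 2 occurrences
"car see have": 1 occurrence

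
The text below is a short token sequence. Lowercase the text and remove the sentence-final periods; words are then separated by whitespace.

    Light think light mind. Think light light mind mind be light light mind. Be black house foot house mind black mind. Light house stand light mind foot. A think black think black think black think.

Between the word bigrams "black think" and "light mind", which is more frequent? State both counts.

"light mind" (4 vs 3)

"black think": 3 occurrences
"light mind": 4 occurrences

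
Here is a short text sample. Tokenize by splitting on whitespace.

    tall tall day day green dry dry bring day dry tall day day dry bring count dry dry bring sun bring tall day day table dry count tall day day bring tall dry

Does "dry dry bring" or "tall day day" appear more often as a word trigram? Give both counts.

"dry dry bring": 2 occurrences
"tall day day": 4 occurrences

"tall day day" (4 vs 2)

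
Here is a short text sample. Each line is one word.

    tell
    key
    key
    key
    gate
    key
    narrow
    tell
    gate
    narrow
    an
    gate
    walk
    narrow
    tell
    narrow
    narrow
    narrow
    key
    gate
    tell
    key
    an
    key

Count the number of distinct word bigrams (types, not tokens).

24 tokens → 23 bigram windows in total.
Repeated bigrams (each contributes count−1 duplicates):
  key gate: 2
  key key: 2
  narrow narrow: 2
  narrow tell: 2
  tell key: 2
5 duplicate windows → 23 − 5 = 18 distinct.

18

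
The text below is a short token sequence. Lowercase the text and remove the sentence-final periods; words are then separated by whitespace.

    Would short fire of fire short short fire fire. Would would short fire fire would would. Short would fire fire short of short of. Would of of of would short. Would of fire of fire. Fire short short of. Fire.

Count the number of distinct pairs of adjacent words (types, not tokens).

16

40 tokens → 39 bigram windows in total.
Repeated bigrams (each contributes count−1 duplicates):
  fire fire: 4
  of fire: 4
  would short: 4
  fire short: 3
  short fire: 3
  short of: 3
  fire of: 2
  fire would: 2
  … (6 more repeated)
23 duplicate windows → 39 − 23 = 16 distinct.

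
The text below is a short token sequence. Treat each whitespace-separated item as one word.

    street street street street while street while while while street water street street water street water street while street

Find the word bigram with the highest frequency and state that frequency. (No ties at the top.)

"street street", 4 times

Bigram frequencies (highest first):
  street street: 4
  street while: 3
  while street: 3
  street water: 3
  water street: 3
  while while: 2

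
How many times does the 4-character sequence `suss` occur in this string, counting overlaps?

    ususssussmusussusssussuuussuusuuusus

5

Sliding a length-4 window over the 36 characters (33 positions):
  position 2–5: suss
  position 6–9: suss
  position 12–15: suss
  position 15–18: suss
  position 19–22: suss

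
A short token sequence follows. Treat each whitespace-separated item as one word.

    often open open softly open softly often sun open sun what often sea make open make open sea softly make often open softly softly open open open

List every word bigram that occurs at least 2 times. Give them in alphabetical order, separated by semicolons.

make open; often open; open open; open softly; softly open

Bigram counts meeting the condition (at least 2 times):
  make open: 2
  often open: 2
  open open: 3
  open softly: 3
  softly open: 2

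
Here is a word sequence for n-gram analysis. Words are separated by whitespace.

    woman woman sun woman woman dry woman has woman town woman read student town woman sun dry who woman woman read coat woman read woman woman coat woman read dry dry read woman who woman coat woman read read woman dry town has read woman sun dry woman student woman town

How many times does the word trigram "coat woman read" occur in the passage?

Scanning the 49 overlapping trigram windows for "coat woman read":
  position 22–24: coat woman read
  position 27–29: coat woman read
  position 36–38: coat woman read

3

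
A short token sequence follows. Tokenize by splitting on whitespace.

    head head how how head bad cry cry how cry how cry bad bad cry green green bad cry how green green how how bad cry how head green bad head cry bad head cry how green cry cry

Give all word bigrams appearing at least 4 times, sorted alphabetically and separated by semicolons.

Bigram counts meeting the condition (at least 4 times):
  bad cry: 4
  cry how: 5

bad cry; cry how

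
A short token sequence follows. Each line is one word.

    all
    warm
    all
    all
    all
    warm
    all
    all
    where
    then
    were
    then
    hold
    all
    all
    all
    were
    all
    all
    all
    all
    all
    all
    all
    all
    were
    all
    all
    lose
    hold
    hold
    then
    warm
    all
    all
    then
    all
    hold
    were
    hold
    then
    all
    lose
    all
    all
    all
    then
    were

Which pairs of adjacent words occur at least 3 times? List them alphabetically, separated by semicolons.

Bigram counts meeting the condition (at least 3 times):
  all all: 16
  warm all: 3

all all; warm all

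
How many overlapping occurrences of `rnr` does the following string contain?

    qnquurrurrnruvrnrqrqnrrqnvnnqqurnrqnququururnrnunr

4

Sliding a length-3 window over the 50 characters (48 positions):
  position 10–12: rnr
  position 15–17: rnr
  position 32–34: rnr
  position 44–46: rnr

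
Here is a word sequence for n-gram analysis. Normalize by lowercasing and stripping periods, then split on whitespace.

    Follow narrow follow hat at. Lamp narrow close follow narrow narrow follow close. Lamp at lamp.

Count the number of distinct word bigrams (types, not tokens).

16 tokens → 15 bigram windows in total.
Repeated bigrams (each contributes count−1 duplicates):
  at lamp: 2
  follow narrow: 2
  narrow follow: 2
3 duplicate windows → 15 − 3 = 12 distinct.

12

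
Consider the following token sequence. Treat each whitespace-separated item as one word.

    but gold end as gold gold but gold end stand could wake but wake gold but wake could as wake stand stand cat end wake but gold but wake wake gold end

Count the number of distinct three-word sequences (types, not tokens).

28

32 tokens → 30 trigram windows in total.
Repeated trigrams (each contributes count−1 duplicates):
  but gold end: 2
  gold but wake: 2
2 duplicate windows → 30 − 2 = 28 distinct.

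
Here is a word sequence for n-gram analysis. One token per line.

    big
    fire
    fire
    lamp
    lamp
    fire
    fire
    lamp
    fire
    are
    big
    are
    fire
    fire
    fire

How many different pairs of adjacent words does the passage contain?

15 tokens → 14 bigram windows in total.
Repeated bigrams (each contributes count−1 duplicates):
  fire fire: 4
  fire lamp: 2
  lamp fire: 2
5 duplicate windows → 14 − 5 = 9 distinct.

9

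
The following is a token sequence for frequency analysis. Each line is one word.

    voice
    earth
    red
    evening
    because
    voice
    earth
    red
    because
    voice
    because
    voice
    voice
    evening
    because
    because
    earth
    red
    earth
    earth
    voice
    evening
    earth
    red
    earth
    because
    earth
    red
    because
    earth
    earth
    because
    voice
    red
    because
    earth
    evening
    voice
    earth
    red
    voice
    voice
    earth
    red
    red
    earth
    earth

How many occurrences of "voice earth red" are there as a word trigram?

4

Scanning the 45 overlapping trigram windows for "voice earth red":
  position 1–3: voice earth red
  position 6–8: voice earth red
  position 38–40: voice earth red
  position 42–44: voice earth red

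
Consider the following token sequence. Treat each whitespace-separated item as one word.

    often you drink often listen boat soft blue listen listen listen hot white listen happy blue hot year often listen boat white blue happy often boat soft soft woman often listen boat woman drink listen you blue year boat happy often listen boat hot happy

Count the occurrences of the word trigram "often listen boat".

4

Scanning the 43 overlapping trigram windows for "often listen boat":
  position 4–6: often listen boat
  position 19–21: often listen boat
  position 30–32: often listen boat
  position 41–43: often listen boat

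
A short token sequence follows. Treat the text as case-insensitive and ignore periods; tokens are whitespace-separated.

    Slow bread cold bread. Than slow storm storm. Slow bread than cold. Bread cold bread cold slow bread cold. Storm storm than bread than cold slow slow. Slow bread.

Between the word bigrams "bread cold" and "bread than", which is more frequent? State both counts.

"bread cold" (4 vs 3)

"bread cold": 4 occurrences
"bread than": 3 occurrences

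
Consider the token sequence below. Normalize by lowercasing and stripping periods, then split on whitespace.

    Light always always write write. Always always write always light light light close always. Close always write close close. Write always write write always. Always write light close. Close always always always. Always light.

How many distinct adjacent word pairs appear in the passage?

14

34 tokens → 33 bigram windows in total.
Repeated bigrams (each contributes count−1 duplicates):
  always always: 6
  always write: 5
  write always: 4
  close always: 3
  always light: 2
  close close: 2
  light close: 2
  light light: 2
  … (1 more repeated)
19 duplicate windows → 33 − 19 = 14 distinct.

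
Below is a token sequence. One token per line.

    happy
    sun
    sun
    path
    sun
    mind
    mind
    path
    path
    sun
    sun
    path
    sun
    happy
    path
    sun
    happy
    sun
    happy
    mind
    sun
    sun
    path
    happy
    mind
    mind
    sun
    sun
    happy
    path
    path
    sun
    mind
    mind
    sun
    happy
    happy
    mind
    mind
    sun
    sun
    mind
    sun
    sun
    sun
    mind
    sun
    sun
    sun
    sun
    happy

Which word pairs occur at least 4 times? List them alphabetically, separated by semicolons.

Bigram counts meeting the condition (at least 4 times):
  mind mind: 4
  mind sun: 6
  path sun: 5
  sun happy: 6
  sun mind: 4
  sun sun: 10

mind mind; mind sun; path sun; sun happy; sun mind; sun sun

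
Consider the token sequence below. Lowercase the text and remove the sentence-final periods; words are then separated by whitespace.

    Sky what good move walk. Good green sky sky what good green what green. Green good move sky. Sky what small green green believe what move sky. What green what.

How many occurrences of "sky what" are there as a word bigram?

Scanning the 29 overlapping bigram windows for "sky what":
  position 1–2: sky what
  position 9–10: sky what
  position 19–20: sky what
  position 27–28: sky what

4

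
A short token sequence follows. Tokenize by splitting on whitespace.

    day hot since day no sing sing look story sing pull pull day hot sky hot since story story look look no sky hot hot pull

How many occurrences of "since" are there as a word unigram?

2

Scanning the 26 tokens for "since":
  position 3: since
  position 17: since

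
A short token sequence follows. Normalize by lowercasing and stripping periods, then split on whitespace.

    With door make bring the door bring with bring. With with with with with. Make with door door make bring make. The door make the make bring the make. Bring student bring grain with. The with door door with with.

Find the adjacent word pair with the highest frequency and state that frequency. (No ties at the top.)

"with with", 5 times

Bigram frequencies (highest first):
  with with: 5
  make bring: 4
  with door: 3
  door make: 3
  bring the: 2
  the door: 2
  … (16 more, each ≤ 2)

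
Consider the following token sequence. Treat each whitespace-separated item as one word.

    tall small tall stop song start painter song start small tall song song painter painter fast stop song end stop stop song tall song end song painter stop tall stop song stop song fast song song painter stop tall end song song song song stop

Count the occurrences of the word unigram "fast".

2

Scanning the 45 tokens for "fast":
  position 16: fast
  position 34: fast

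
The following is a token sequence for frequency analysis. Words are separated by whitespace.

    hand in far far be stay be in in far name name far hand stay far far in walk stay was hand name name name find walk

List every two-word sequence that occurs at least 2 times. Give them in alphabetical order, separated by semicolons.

Bigram counts meeting the condition (at least 2 times):
  far far: 2
  in far: 2
  name name: 3

far far; in far; name name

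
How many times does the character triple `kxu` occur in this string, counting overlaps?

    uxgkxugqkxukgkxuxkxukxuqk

5

Sliding a length-3 window over the 25 characters (23 positions):
  position 4–6: kxu
  position 9–11: kxu
  position 14–16: kxu
  position 18–20: kxu
  position 21–23: kxu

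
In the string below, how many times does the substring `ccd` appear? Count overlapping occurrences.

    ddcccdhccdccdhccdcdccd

Sliding a length-3 window over the 22 characters (20 positions):
  position 4–6: ccd
  position 8–10: ccd
  position 11–13: ccd
  position 15–17: ccd
  position 20–22: ccd

5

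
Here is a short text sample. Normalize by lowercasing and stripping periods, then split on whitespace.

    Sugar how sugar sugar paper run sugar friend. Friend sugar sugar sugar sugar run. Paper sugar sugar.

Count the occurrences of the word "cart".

0

Scanning the 17 tokens for "cart":
  (none found)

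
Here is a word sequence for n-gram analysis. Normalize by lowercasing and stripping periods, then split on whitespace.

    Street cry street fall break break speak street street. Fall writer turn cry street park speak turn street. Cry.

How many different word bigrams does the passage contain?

19 tokens → 18 bigram windows in total.
Repeated bigrams (each contributes count−1 duplicates):
  cry street: 2
  street cry: 2
  street fall: 2
3 duplicate windows → 18 − 3 = 15 distinct.

15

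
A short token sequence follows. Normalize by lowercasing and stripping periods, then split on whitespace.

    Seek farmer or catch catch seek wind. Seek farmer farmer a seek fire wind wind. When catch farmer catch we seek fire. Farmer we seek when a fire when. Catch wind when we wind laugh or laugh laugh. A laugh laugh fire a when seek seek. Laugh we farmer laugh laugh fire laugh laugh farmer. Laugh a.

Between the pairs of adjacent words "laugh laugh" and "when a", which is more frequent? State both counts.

"laugh laugh": 4 occurrences
"when a": 1 occurrence

"laugh laugh" (4 vs 1)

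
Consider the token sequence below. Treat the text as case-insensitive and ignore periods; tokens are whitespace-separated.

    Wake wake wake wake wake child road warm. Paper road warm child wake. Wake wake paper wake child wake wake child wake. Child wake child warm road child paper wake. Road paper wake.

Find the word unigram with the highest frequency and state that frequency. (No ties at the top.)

Unigram frequencies (highest first):
  wake: 15
  child: 7
  road: 4
  paper: 4
  warm: 3

"wake", 15 times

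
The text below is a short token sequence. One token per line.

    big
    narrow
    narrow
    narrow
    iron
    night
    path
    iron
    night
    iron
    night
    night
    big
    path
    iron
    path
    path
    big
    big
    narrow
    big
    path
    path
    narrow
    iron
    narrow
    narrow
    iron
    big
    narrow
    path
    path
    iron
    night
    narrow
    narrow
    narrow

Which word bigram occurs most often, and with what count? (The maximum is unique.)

Bigram frequencies (highest first):
  narrow narrow: 5
  iron night: 4
  big narrow: 3
  narrow iron: 3
  path iron: 3
  path path: 3
  … (14 more, each ≤ 2)

"narrow narrow", 5 times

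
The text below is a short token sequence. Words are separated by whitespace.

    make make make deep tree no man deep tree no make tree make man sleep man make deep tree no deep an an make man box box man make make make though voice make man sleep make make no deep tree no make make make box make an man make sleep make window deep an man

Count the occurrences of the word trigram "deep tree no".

4

Scanning the 54 overlapping trigram windows for "deep tree no":
  position 4–6: deep tree no
  position 8–10: deep tree no
  position 18–20: deep tree no
  position 40–42: deep tree no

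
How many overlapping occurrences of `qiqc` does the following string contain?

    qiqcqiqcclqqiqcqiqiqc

Sliding a length-4 window over the 21 characters (18 positions):
  position 1–4: qiqc
  position 5–8: qiqc
  position 12–15: qiqc
  position 18–21: qiqc

4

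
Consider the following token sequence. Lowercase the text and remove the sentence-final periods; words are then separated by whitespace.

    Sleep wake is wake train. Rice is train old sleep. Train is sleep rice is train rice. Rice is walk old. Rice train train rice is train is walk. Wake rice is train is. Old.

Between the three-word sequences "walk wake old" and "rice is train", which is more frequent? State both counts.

"walk wake old": 0 occurrences
"rice is train": 4 occurrences

"rice is train" (4 vs 0)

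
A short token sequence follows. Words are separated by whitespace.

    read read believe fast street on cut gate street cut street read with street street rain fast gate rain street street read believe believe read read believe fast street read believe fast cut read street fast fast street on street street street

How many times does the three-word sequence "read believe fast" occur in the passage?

Scanning the 40 overlapping trigram windows for "read believe fast":
  position 2–4: read believe fast
  position 26–28: read believe fast
  position 30–32: read believe fast

3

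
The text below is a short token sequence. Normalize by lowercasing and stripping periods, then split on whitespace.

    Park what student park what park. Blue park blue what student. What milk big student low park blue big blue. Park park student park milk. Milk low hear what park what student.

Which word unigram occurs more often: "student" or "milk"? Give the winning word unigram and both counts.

"student": 5 occurrences
"milk": 3 occurrences

"student" (5 vs 3)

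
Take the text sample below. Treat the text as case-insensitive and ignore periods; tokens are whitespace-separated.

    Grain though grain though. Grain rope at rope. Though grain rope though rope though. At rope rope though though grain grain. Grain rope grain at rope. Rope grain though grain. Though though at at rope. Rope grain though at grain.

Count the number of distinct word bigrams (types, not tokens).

15

40 tokens → 39 bigram windows in total.
Repeated bigrams (each contributes count−1 duplicates):
  grain though: 5
  though grain: 5
  at rope: 4
  rope though: 4
  grain rope: 3
  rope grain: 3
  rope rope: 3
  though at: 3
  … (2 more repeated)
24 duplicate windows → 39 − 24 = 15 distinct.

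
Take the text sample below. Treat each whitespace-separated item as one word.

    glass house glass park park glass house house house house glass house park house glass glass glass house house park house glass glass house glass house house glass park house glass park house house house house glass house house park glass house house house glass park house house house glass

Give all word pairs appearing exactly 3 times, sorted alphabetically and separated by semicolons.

glass glass; house park

Bigram counts meeting the condition (exactly 3 times):
  glass glass: 3
  house park: 3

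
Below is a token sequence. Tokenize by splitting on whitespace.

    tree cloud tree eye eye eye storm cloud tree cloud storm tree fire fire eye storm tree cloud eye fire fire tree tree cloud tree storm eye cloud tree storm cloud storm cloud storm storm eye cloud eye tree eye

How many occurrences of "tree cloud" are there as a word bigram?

4

Scanning the 39 overlapping bigram windows for "tree cloud":
  position 1–2: tree cloud
  position 9–10: tree cloud
  position 17–18: tree cloud
  position 23–24: tree cloud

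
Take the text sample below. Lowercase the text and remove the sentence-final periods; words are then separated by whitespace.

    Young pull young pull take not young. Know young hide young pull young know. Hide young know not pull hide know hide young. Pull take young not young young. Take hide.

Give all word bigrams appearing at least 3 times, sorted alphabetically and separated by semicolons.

Bigram counts meeting the condition (at least 3 times):
  hide young: 3
  young know: 3
  young pull: 4

hide young; young know; young pull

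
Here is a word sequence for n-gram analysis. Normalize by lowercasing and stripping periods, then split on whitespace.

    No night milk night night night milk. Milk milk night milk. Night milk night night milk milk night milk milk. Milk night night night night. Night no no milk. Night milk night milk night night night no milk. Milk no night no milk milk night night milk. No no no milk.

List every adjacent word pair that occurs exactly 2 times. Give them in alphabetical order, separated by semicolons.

Bigram counts meeting the condition (exactly 2 times):
  milk no: 2
  no night: 2

milk no; no night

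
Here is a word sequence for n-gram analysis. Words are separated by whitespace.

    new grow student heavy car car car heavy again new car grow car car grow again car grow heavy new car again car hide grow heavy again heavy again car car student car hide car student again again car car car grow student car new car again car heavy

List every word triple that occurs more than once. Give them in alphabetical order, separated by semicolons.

again car car; car again car; car car car; car car grow; new car again

Trigram counts meeting the condition (more than once):
  again car car: 2
  car again car: 2
  car car car: 2
  car car grow: 2
  new car again: 2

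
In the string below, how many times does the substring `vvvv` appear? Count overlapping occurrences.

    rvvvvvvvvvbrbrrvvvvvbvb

Sliding a length-4 window over the 23 characters (20 positions):
  position 2–5: vvvv
  position 3–6: vvvv
  position 4–7: vvvv
  position 5–8: vvvv
  position 6–9: vvvv
  position 7–10: vvvv
  position 16–19: vvvv
  position 17–20: vvvv

8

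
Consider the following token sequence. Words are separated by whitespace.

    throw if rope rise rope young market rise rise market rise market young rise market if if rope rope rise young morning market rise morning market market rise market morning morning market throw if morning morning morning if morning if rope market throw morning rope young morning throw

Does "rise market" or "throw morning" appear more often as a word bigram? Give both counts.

"rise market": 4 occurrences
"throw morning": 1 occurrence

"rise market" (4 vs 1)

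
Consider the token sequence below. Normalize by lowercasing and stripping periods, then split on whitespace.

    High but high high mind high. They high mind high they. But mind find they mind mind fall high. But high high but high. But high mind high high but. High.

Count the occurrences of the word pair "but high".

5

Scanning the 30 overlapping bigram windows for "but high":
  position 2–3: but high
  position 20–21: but high
  position 23–24: but high
  position 25–26: but high
  position 30–31: but high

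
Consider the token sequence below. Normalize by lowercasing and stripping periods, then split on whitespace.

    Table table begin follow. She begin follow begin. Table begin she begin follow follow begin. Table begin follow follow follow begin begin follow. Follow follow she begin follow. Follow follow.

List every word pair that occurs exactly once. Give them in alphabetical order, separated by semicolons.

Bigram counts meeting the condition (exactly once):
  begin begin: 1
  begin she: 1
  table table: 1

begin begin; begin she; table table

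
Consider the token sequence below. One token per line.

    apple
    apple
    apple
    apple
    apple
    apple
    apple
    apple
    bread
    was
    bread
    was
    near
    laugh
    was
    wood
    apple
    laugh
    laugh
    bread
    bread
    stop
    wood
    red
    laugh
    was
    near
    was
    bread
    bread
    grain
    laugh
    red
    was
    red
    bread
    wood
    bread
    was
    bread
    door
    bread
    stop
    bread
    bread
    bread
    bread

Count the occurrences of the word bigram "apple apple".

7

Scanning the 46 overlapping bigram windows for "apple apple":
  position 1–2: apple apple
  position 2–3: apple apple
  position 3–4: apple apple
  position 4–5: apple apple
  position 5–6: apple apple
  position 6–7: apple apple
  position 7–8: apple apple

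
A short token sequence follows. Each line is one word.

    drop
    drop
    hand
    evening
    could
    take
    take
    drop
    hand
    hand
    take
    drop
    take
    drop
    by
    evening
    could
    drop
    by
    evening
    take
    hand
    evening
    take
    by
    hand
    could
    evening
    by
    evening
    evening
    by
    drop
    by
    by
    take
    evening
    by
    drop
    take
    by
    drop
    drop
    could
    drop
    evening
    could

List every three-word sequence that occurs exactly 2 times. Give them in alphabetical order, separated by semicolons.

Trigram counts meeting the condition (exactly 2 times):
  drop by evening: 2
  evening by drop: 2

drop by evening; evening by drop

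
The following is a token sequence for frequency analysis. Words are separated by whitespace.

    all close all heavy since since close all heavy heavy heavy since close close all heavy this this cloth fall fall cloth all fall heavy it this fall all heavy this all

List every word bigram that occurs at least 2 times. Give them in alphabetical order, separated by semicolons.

Bigram counts meeting the condition (at least 2 times):
  all heavy: 4
  close all: 3
  heavy heavy: 2
  heavy since: 2
  heavy this: 2
  since close: 2

all heavy; close all; heavy heavy; heavy since; heavy this; since close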